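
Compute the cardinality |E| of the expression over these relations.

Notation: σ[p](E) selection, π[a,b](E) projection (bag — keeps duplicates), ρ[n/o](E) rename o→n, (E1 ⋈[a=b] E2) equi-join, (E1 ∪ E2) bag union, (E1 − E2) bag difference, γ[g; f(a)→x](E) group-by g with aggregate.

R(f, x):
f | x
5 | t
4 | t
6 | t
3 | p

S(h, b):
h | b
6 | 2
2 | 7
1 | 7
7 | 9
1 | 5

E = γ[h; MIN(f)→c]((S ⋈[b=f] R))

Per-node cardinality:
  S → 5
  R → 4
  (S ⋈[b=f] R) → 1
  γ[h; MIN(f)→c]((S ⋈[b=f] R)) → 1

|E| = 1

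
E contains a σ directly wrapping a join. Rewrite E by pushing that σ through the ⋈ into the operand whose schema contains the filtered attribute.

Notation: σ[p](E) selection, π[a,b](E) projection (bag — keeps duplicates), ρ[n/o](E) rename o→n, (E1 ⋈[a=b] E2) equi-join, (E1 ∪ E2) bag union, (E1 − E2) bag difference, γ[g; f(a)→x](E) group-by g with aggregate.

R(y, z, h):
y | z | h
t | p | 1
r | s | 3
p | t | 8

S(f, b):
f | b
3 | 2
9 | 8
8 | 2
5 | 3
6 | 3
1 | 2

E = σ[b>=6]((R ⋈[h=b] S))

σ filters on b, owned by the right side.
E' = (R ⋈[h=b] σ[b>=6](S))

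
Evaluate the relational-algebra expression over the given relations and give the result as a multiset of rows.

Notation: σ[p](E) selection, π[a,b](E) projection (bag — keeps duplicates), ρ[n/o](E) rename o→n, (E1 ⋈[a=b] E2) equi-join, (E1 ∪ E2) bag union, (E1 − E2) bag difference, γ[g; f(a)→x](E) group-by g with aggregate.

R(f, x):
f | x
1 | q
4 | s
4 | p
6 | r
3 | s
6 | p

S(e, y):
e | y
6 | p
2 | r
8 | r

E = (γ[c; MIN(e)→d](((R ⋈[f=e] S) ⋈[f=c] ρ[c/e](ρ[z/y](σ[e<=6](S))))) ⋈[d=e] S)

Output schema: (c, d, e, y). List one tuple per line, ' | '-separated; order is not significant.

Per-node cardinality:
  R → 6
  S → 3
  (R ⋈[f=e] S) → 2
  S → 3
  σ[e<=6](S) → 2
  ρ[z/y](σ[e<=6](S)) → 2
  ρ[c/e](ρ[z/y](σ[e<=6](S))) → 2
  ((R ⋈[f=e] S) ⋈[f=c] ρ[c/e](ρ[z/y](σ[e<=6](S)))) → 2
  γ[c; MIN(e)→d](((R ⋈[f=e] S) ⋈[f=c] ρ[c/e](ρ[z/y](σ[e<=6](S))))) → 1
  S → 3
  (γ[c; MIN(e)→d](((R ⋈[f=e] S) ⋈[f=c] ρ[c/e](ρ[z/y](σ[e<=6](S))))) ⋈[d=e] S) → 1

== RESULT ==
c | d | e | y
6 | 6 | 6 | p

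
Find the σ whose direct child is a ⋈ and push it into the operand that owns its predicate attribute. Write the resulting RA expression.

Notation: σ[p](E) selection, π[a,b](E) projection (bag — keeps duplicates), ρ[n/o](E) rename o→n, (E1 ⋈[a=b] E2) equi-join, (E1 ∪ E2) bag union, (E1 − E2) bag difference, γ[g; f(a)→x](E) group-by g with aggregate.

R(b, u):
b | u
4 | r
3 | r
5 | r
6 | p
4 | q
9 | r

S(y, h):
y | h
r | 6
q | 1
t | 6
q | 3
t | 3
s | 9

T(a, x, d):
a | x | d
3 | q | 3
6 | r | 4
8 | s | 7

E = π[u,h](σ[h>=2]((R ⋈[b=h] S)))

σ filters on h, owned by the right side.
E' = π[u,h]((R ⋈[b=h] σ[h>=2](S)))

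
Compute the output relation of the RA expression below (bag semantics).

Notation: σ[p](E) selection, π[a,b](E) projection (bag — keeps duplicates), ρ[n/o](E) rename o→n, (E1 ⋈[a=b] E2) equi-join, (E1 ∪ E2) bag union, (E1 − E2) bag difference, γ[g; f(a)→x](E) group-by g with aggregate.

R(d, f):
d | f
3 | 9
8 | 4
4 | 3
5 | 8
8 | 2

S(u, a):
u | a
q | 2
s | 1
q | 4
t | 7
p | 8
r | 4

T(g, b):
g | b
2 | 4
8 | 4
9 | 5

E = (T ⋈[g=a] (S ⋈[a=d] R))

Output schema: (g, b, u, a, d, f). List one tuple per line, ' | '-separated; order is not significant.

Stepwise |·|:
  T → 3
  S → 6
  R → 5
  (S ⋈[a=d] R) → 4
  (T ⋈[g=a] (S ⋈[a=d] R)) → 2

== RESULT ==
g | b | u | a | d | f
8 | 4 | p | 8 | 8 | 2
8 | 4 | p | 8 | 8 | 4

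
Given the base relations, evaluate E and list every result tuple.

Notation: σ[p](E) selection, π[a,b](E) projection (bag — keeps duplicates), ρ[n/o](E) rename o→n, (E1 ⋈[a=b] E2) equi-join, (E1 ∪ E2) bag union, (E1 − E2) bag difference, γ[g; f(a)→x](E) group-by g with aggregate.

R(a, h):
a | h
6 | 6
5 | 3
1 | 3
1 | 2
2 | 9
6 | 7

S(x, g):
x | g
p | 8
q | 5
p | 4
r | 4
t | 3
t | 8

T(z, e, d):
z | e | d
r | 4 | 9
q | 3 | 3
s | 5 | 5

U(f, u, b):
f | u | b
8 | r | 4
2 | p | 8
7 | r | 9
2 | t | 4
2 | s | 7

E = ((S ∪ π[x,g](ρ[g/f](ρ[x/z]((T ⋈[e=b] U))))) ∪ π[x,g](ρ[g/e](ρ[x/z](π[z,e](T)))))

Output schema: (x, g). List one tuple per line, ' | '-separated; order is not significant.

Stepwise |·|:
  S → 6
  T → 3
  U → 5
  (T ⋈[e=b] U) → 2
  ρ[x/z]((T ⋈[e=b] U)) → 2
  ρ[g/f](ρ[x/z]((T ⋈[e=b] U))) → 2
  π[x,g](ρ[g/f](ρ[x/z]((T ⋈[e=b] U)))) → 2
  (S ∪ π[x,g](ρ[g/f](ρ[x/z]((T ⋈[e=b] U))))) → 8
  T → 3
  π[z,e](T) → 3
  ρ[x/z](π[z,e](T)) → 3
  ρ[g/e](ρ[x/z](π[z,e](T))) → 3
  π[x,g](ρ[g/e](ρ[x/z](π[z,e](T)))) → 3
  ((S ∪ π[x,g](ρ[g/f](ρ[x/z]((T ⋈[e=b] U))))) ∪ π[x,g](ρ[g/e](ρ[x/z](π[z,e](T))))) → 11

== RESULT ==
x | g
p | 4
p | 8
q | 3
q | 5
r | 2
r | 4
r | 4
r | 8
s | 5
t | 3
t | 8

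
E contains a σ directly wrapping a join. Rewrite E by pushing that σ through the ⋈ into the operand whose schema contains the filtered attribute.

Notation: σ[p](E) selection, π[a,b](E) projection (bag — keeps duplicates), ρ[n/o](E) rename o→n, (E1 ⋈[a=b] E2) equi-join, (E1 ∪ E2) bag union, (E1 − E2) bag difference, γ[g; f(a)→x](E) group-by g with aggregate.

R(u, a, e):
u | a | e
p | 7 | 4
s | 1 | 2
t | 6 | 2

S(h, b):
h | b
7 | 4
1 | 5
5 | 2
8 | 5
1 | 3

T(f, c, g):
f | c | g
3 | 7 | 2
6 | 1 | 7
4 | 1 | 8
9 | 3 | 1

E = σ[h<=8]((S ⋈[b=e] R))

σ filters on h, owned by the left side.
E' = (σ[h<=8](S) ⋈[b=e] R)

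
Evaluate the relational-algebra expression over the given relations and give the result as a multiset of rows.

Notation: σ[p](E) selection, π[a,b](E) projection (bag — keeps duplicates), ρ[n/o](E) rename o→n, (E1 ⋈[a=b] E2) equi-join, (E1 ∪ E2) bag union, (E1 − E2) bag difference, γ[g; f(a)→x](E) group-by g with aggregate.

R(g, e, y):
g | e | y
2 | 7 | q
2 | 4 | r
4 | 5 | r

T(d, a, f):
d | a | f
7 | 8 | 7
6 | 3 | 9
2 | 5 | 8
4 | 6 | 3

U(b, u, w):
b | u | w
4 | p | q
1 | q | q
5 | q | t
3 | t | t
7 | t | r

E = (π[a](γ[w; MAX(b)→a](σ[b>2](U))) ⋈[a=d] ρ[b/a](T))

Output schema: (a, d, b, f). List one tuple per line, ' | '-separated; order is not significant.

Per-node cardinality:
  U → 5
  σ[b>2](U) → 4
  γ[w; MAX(b)→a](σ[b>2](U)) → 3
  π[a](γ[w; MAX(b)→a](σ[b>2](U))) → 3
  T → 4
  ρ[b/a](T) → 4
  (π[a](γ[w; MAX(b)→a](σ[b>2](U))) ⋈[a=d] ρ[b/a](T)) → 2

== RESULT ==
a | d | b | f
4 | 4 | 6 | 3
7 | 7 | 8 | 7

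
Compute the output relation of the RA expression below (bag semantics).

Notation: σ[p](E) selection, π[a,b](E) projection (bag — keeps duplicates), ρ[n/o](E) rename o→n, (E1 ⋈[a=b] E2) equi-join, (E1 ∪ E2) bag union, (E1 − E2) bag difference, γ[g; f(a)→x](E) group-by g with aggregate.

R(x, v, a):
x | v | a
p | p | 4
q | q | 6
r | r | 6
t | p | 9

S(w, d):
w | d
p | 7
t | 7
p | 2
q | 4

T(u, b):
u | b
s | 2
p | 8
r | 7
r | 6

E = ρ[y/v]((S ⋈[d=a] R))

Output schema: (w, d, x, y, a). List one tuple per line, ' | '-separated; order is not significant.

Row counts bottom-up:
  S → 4
  R → 4
  (S ⋈[d=a] R) → 1
  ρ[y/v]((S ⋈[d=a] R)) → 1

== RESULT ==
w | d | x | y | a
q | 4 | p | p | 4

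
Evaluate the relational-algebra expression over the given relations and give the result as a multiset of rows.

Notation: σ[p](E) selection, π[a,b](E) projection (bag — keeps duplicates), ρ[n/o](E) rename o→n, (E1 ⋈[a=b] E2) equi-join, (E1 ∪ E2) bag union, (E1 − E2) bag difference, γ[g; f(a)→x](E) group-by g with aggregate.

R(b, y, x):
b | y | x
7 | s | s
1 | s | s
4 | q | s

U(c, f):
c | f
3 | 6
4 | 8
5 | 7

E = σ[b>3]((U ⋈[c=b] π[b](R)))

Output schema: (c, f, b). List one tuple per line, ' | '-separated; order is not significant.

Row counts bottom-up:
  U → 3
  R → 3
  π[b](R) → 3
  (U ⋈[c=b] π[b](R)) → 1
  σ[b>3]((U ⋈[c=b] π[b](R))) → 1

== RESULT ==
c | f | b
4 | 8 | 4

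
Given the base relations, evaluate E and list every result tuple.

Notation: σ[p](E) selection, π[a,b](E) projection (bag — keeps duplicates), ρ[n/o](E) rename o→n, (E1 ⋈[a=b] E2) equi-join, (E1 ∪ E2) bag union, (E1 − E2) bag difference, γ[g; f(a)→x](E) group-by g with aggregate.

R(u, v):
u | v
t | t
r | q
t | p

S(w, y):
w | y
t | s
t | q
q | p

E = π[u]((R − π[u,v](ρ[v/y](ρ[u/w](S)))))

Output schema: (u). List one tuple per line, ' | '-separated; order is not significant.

Stepwise |·|:
  R → 3
  S → 3
  ρ[u/w](S) → 3
  ρ[v/y](ρ[u/w](S)) → 3
  π[u,v](ρ[v/y](ρ[u/w](S))) → 3
  (R − π[u,v](ρ[v/y](ρ[u/w](S)))) → 3
  π[u]((R − π[u,v](ρ[v/y](ρ[u/w](S))))) → 3

== RESULT ==
u
r
t
t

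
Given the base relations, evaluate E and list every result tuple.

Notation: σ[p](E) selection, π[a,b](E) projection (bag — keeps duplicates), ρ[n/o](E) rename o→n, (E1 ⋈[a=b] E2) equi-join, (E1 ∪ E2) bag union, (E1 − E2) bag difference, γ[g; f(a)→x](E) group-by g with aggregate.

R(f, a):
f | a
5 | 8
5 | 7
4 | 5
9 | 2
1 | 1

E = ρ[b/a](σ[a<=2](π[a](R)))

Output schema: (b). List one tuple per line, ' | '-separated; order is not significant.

Per-node cardinality:
  R → 5
  π[a](R) → 5
  σ[a<=2](π[a](R)) → 2
  ρ[b/a](σ[a<=2](π[a](R))) → 2

== RESULT ==
b
1
2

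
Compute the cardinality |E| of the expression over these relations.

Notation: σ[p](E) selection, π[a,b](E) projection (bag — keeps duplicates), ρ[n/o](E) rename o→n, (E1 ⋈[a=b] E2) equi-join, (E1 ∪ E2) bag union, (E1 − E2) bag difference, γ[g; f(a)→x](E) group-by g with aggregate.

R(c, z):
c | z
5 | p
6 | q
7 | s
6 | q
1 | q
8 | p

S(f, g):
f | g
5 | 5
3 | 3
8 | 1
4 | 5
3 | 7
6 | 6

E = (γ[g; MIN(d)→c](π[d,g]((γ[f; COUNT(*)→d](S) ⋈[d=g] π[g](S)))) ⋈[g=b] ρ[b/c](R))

Row counts bottom-up:
  S → 6
  γ[f; COUNT(*)→d](S) → 5
  S → 6
  π[g](S) → 6
  (γ[f; COUNT(*)→d](S) ⋈[d=g] π[g](S)) → 4
  π[d,g]((γ[f; COUNT(*)→d](S) ⋈[d=g] π[g](S))) → 4
  γ[g; MIN(d)→c](π[d,g]((γ[f; COUNT(*)→d](S) ⋈[d=g] π[g](S)))) → 1
  R → 6
  ρ[b/c](R) → 6
  (γ[g; MIN(d)→c](π[d,g]((γ[f; COUNT(*)→d](S) ⋈[d=g] π[g](S)))) ⋈[g=b] ρ[b/c](R)) → 1

|E| = 1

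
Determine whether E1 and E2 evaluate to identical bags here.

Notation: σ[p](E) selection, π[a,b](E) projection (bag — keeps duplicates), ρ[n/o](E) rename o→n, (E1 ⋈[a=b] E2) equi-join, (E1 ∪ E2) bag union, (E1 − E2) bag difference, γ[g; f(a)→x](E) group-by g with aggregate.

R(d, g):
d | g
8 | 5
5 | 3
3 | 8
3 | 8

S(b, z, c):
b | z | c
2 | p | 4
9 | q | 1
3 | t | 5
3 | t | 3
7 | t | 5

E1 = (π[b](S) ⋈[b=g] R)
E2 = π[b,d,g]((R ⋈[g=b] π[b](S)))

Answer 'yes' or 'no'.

E1 row counts bottom-up:
  S → 5
  π[b](S) → 5
  R → 4
  (π[b](S) ⋈[b=g] R) → 2
E2 row counts bottom-up:
  R → 4
  S → 5
  π[b](S) → 5
  (R ⋈[g=b] π[b](S)) → 2
  π[b,d,g]((R ⋈[g=b] π[b](S))) → 2

E1 and E2 produce the same multiset:
b | d | g
3 | 5 | 3
3 | 5 | 3

yes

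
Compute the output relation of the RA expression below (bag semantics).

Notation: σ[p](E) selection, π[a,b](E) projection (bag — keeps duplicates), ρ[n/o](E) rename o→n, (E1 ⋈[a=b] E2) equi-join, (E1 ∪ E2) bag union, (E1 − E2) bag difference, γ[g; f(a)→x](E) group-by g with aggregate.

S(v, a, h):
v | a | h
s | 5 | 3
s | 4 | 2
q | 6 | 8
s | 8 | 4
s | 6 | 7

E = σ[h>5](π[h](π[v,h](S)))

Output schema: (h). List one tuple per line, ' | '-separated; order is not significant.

Stepwise |·|:
  S → 5
  π[v,h](S) → 5
  π[h](π[v,h](S)) → 5
  σ[h>5](π[h](π[v,h](S))) → 2

== RESULT ==
h
7
8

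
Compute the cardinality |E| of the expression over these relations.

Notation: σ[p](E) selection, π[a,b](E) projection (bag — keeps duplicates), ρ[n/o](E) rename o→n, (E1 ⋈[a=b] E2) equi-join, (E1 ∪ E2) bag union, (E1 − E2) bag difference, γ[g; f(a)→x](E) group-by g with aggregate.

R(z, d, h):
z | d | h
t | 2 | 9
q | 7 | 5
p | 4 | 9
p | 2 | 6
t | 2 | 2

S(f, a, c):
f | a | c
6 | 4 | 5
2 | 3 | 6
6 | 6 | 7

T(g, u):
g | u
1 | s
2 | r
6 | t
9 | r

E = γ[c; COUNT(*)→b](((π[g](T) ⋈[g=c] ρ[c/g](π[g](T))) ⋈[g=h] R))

Per-node cardinality:
  T → 4
  π[g](T) → 4
  T → 4
  π[g](T) → 4
  ρ[c/g](π[g](T)) → 4
  (π[g](T) ⋈[g=c] ρ[c/g](π[g](T))) → 4
  R → 5
  ((π[g](T) ⋈[g=c] ρ[c/g](π[g](T))) ⋈[g=h] R) → 4
  γ[c; COUNT(*)→b](((π[g](T) ⋈[g=c] ρ[c/g](π[g](T))) ⋈[g=h] R)) → 3

|E| = 3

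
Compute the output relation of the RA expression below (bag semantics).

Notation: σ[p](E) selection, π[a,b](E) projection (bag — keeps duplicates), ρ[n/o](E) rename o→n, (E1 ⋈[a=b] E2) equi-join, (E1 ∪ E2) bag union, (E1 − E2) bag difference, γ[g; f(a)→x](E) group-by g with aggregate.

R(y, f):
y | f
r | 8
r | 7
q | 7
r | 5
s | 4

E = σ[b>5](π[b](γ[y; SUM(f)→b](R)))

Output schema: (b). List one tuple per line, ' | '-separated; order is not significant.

Per-node cardinality:
  R → 5
  γ[y; SUM(f)→b](R) → 3
  π[b](γ[y; SUM(f)→b](R)) → 3
  σ[b>5](π[b](γ[y; SUM(f)→b](R))) → 2

== RESULT ==
b
7
20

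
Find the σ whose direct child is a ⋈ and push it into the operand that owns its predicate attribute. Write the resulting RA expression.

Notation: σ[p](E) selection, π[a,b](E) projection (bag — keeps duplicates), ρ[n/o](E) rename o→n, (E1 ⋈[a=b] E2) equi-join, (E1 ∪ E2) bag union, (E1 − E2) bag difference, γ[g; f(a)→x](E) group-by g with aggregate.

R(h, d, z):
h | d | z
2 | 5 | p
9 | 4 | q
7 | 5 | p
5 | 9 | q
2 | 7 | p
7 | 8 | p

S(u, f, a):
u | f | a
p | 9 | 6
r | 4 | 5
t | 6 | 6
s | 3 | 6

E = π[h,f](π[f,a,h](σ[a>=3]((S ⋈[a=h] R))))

σ filters on a, owned by the left side.
E' = π[h,f](π[f,a,h]((σ[a>=3](S) ⋈[a=h] R)))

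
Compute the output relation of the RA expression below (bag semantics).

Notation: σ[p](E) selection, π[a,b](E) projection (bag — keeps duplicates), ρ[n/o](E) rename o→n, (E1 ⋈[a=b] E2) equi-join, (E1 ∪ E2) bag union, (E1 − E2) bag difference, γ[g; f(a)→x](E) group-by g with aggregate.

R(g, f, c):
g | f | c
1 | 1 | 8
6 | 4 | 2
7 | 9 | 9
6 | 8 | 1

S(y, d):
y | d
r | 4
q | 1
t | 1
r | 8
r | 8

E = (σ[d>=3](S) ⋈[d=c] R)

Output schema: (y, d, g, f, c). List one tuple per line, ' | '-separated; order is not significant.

Row counts bottom-up:
  S → 5
  σ[d>=3](S) → 3
  R → 4
  (σ[d>=3](S) ⋈[d=c] R) → 2

== RESULT ==
y | d | g | f | c
r | 8 | 1 | 1 | 8
r | 8 | 1 | 1 | 8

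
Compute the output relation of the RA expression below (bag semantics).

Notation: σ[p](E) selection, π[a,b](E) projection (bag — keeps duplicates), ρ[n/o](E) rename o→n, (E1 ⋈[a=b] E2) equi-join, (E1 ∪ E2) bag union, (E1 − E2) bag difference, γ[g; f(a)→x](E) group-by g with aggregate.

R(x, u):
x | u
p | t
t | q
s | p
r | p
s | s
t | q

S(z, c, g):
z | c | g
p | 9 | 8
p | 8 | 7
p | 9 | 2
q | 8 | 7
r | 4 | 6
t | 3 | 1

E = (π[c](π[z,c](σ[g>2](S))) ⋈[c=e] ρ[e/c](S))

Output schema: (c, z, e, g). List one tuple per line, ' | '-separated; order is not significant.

Per-node cardinality:
  S → 6
  σ[g>2](S) → 4
  π[z,c](σ[g>2](S)) → 4
  π[c](π[z,c](σ[g>2](S))) → 4
  S → 6
  ρ[e/c](S) → 6
  (π[c](π[z,c](σ[g>2](S))) ⋈[c=e] ρ[e/c](S)) → 7

== RESULT ==
c | z | e | g
4 | r | 4 | 6
8 | p | 8 | 7
8 | p | 8 | 7
8 | q | 8 | 7
8 | q | 8 | 7
9 | p | 9 | 2
9 | p | 9 | 8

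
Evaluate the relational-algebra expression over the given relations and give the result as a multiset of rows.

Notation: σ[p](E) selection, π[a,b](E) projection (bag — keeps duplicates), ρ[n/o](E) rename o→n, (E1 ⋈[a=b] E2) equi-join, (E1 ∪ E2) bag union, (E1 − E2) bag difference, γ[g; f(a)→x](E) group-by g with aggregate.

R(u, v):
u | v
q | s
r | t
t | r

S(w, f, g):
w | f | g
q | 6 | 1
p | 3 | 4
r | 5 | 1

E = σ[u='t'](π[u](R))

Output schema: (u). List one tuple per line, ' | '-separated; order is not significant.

Row counts bottom-up:
  R → 3
  π[u](R) → 3
  σ[u='t'](π[u](R)) → 1

== RESULT ==
u
t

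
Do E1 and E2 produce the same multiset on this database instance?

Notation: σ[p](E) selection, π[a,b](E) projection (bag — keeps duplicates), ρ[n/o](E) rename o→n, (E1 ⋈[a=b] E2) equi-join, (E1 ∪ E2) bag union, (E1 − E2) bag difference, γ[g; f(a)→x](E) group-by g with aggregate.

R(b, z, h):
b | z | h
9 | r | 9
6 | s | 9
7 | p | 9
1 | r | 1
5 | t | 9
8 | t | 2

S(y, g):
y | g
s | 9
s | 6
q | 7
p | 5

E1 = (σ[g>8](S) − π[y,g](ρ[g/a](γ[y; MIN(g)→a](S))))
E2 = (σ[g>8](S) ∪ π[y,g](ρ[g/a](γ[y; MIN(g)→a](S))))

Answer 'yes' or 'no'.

E1 subexpression sizes:
  S → 4
  σ[g>8](S) → 1
  S → 4
  γ[y; MIN(g)→a](S) → 3
  ρ[g/a](γ[y; MIN(g)→a](S)) → 3
  π[y,g](ρ[g/a](γ[y; MIN(g)→a](S))) → 3
  (σ[g>8](S) − π[y,g](ρ[g/a](γ[y; MIN(g)→a](S)))) → 1
E2 subexpression sizes:
  S → 4
  σ[g>8](S) → 1
  S → 4
  γ[y; MIN(g)→a](S) → 3
  ρ[g/a](γ[y; MIN(g)→a](S)) → 3
  π[y,g](ρ[g/a](γ[y; MIN(g)→a](S))) → 3
  (σ[g>8](S) ∪ π[y,g](ρ[g/a](γ[y; MIN(g)→a](S)))) → 4

E1 result:
y | g
s | 9
E2 result:
y | g
p | 5
q | 7
s | 6
s | 9
Witness: ('p', 5) appears 0× in E1 but 1× in E2.

no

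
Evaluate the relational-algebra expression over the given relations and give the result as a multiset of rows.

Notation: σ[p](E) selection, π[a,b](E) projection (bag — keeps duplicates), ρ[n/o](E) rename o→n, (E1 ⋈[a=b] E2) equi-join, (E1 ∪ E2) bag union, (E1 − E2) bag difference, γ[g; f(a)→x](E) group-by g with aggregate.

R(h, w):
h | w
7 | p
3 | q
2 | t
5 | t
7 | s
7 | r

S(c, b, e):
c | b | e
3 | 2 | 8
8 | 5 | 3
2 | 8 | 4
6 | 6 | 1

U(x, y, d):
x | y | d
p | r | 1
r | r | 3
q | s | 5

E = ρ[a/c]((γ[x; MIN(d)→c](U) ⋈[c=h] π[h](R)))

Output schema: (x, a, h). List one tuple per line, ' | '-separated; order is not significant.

Stepwise |·|:
  U → 3
  γ[x; MIN(d)→c](U) → 3
  R → 6
  π[h](R) → 6
  (γ[x; MIN(d)→c](U) ⋈[c=h] π[h](R)) → 2
  ρ[a/c]((γ[x; MIN(d)→c](U) ⋈[c=h] π[h](R))) → 2

== RESULT ==
x | a | h
q | 5 | 5
r | 3 | 3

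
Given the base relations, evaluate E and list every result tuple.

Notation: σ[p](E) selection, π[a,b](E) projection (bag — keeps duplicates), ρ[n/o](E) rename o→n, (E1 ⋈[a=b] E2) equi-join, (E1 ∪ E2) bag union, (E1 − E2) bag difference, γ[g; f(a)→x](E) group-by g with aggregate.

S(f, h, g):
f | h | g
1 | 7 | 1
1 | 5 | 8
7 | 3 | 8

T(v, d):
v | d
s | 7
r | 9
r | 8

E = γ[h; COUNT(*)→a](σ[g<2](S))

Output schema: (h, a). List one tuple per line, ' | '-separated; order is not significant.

Subexpression sizes:
  S → 3
  σ[g<2](S) → 1
  γ[h; COUNT(*)→a](σ[g<2](S)) → 1

== RESULT ==
h | a
7 | 1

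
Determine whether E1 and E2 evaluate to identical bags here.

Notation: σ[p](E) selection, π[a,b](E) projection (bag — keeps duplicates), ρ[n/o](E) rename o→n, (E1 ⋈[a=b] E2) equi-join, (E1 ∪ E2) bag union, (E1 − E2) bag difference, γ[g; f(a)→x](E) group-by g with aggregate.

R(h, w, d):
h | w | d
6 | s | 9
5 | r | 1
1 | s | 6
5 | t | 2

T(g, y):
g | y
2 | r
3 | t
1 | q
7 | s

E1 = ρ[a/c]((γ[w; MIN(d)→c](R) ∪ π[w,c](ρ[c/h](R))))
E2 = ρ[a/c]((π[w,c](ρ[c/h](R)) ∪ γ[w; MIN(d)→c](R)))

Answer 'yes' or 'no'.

E1 per-node cardinality:
  R → 4
  γ[w; MIN(d)→c](R) → 3
  R → 4
  ρ[c/h](R) → 4
  π[w,c](ρ[c/h](R)) → 4
  (γ[w; MIN(d)→c](R) ∪ π[w,c](ρ[c/h](R))) → 7
  ρ[a/c]((γ[w; MIN(d)→c](R) ∪ π[w,c](ρ[c/h](R)))) → 7
E2 per-node cardinality:
  R → 4
  ρ[c/h](R) → 4
  π[w,c](ρ[c/h](R)) → 4
  R → 4
  γ[w; MIN(d)→c](R) → 3
  (π[w,c](ρ[c/h](R)) ∪ γ[w; MIN(d)→c](R)) → 7
  ρ[a/c]((π[w,c](ρ[c/h](R)) ∪ γ[w; MIN(d)→c](R))) → 7

E1 and E2 produce the same multiset:
w | a
r | 1
r | 5
s | 1
s | 6
s | 6
t | 2
t | 5

yes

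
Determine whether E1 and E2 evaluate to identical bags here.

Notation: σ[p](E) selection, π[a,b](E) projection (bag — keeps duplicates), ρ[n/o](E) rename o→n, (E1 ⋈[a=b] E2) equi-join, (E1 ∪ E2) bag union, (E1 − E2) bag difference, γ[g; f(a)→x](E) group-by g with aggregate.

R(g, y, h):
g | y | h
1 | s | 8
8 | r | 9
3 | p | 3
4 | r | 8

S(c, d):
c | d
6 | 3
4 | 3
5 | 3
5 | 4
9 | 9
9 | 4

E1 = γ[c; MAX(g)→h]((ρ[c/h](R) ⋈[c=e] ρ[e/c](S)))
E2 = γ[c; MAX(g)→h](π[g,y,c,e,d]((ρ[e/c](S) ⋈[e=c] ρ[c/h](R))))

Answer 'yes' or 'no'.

E1 subexpression sizes:
  R → 4
  ρ[c/h](R) → 4
  S → 6
  ρ[e/c](S) → 6
  (ρ[c/h](R) ⋈[c=e] ρ[e/c](S)) → 2
  γ[c; MAX(g)→h]((ρ[c/h](R) ⋈[c=e] ρ[e/c](S))) → 1
E2 subexpression sizes:
  S → 6
  ρ[e/c](S) → 6
  R → 4
  ρ[c/h](R) → 4
  (ρ[e/c](S) ⋈[e=c] ρ[c/h](R)) → 2
  π[g,y,c,e,d]((ρ[e/c](S) ⋈[e=c] ρ[c/h](R))) → 2
  γ[c; MAX(g)→h](π[g,y,c,e,d]((ρ[e/c](S) ⋈[e=c] ρ[c/h](R)))) → 1

E1 and E2 produce the same multiset:
c | h
9 | 8

yes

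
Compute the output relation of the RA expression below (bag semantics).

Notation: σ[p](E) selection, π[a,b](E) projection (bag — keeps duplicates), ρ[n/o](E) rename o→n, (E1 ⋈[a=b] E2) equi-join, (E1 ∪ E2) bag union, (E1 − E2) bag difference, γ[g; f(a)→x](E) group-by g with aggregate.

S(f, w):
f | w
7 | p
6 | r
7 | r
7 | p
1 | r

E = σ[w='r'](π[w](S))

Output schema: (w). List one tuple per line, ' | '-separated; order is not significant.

Row counts bottom-up:
  S → 5
  π[w](S) → 5
  σ[w='r'](π[w](S)) → 3

== RESULT ==
w
r
r
r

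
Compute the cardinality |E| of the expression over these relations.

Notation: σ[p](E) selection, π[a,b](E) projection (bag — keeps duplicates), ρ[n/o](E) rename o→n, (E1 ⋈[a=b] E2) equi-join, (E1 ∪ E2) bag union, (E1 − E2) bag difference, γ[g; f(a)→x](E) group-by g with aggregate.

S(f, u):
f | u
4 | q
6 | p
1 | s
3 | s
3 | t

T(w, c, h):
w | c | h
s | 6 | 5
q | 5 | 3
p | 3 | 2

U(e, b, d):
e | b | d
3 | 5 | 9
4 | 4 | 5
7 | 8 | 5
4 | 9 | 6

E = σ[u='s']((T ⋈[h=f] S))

Subexpression sizes:
  T → 3
  S → 5
  (T ⋈[h=f] S) → 2
  σ[u='s']((T ⋈[h=f] S)) → 1

|E| = 1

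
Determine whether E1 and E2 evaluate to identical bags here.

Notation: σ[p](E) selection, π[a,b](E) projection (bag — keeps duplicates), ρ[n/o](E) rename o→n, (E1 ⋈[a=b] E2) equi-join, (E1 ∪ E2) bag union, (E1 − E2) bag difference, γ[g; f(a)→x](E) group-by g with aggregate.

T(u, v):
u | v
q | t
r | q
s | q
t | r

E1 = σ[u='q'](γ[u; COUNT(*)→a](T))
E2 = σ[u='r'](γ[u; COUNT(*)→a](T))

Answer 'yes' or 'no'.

E1 subexpression sizes:
  T → 4
  γ[u; COUNT(*)→a](T) → 4
  σ[u='q'](γ[u; COUNT(*)→a](T)) → 1
E2 subexpression sizes:
  T → 4
  γ[u; COUNT(*)→a](T) → 4
  σ[u='r'](γ[u; COUNT(*)→a](T)) → 1

E1 result:
u | a
q | 1
E2 result:
u | a
r | 1
Witness: ('r', 1) appears 0× in E1 but 1× in E2.

no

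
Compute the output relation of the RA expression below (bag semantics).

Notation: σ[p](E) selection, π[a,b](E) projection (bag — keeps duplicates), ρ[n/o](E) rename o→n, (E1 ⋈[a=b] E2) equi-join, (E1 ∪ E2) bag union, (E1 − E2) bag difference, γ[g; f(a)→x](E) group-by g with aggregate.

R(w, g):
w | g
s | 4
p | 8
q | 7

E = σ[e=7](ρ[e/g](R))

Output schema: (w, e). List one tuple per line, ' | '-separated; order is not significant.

Row counts bottom-up:
  R → 3
  ρ[e/g](R) → 3
  σ[e=7](ρ[e/g](R)) → 1

== RESULT ==
w | e
q | 7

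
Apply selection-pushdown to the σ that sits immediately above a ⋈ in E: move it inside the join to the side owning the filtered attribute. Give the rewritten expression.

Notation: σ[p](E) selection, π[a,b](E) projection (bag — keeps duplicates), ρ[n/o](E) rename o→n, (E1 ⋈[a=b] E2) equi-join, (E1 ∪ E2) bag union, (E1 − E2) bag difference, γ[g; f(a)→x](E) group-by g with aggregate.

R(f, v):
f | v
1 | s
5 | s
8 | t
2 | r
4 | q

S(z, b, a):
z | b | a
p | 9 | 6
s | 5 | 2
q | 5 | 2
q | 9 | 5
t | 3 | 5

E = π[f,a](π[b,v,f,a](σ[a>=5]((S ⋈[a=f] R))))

σ filters on a, owned by the left side.
E' = π[f,a](π[b,v,f,a]((σ[a>=5](S) ⋈[a=f] R)))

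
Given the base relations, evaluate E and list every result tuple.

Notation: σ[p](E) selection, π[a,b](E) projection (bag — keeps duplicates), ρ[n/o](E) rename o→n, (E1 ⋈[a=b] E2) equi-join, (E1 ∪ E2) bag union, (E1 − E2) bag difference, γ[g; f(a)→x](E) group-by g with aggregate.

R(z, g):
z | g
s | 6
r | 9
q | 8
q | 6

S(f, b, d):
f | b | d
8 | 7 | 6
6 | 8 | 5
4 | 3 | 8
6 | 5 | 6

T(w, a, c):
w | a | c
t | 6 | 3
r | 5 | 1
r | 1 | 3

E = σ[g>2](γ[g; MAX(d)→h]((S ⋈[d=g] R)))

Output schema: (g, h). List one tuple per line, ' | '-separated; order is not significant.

Per-node cardinality:
  S → 4
  R → 4
  (S ⋈[d=g] R) → 5
  γ[g; MAX(d)→h]((S ⋈[d=g] R)) → 2
  σ[g>2](γ[g; MAX(d)→h]((S ⋈[d=g] R))) → 2

== RESULT ==
g | h
6 | 6
8 | 8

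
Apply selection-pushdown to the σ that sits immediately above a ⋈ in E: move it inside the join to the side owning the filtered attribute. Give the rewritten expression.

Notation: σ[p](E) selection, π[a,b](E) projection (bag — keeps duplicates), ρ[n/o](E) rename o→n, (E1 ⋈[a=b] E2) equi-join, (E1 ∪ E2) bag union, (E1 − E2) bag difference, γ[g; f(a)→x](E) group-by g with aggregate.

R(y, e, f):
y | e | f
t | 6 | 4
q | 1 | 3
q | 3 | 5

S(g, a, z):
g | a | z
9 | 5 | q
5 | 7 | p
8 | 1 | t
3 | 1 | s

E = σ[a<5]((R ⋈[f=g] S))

σ filters on a, owned by the right side.
E' = (R ⋈[f=g] σ[a<5](S))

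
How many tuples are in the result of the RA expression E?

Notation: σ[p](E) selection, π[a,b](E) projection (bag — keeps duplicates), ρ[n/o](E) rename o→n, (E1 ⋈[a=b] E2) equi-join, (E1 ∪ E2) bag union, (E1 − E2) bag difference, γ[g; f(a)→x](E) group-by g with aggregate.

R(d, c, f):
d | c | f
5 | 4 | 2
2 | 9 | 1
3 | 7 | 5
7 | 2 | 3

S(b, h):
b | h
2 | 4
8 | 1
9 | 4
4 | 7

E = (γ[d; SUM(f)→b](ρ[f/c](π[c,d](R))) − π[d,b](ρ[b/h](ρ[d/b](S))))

Per-node cardinality:
  R → 4
  π[c,d](R) → 4
  ρ[f/c](π[c,d](R)) → 4
  γ[d; SUM(f)→b](ρ[f/c](π[c,d](R))) → 4
  S → 4
  ρ[d/b](S) → 4
  ρ[b/h](ρ[d/b](S)) → 4
  π[d,b](ρ[b/h](ρ[d/b](S))) → 4
  (γ[d; SUM(f)→b](ρ[f/c](π[c,d](R))) − π[d,b](ρ[b/h](ρ[d/b](S)))) → 4

|E| = 4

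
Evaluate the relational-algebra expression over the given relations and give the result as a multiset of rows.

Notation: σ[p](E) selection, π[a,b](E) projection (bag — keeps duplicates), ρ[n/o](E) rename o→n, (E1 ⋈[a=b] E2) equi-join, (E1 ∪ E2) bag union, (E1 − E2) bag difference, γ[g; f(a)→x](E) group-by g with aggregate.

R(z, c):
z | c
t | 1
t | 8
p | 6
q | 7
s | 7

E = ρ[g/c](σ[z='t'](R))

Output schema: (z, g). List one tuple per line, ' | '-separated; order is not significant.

Per-node cardinality:
  R → 5
  σ[z='t'](R) → 2
  ρ[g/c](σ[z='t'](R)) → 2

== RESULT ==
z | g
t | 1
t | 8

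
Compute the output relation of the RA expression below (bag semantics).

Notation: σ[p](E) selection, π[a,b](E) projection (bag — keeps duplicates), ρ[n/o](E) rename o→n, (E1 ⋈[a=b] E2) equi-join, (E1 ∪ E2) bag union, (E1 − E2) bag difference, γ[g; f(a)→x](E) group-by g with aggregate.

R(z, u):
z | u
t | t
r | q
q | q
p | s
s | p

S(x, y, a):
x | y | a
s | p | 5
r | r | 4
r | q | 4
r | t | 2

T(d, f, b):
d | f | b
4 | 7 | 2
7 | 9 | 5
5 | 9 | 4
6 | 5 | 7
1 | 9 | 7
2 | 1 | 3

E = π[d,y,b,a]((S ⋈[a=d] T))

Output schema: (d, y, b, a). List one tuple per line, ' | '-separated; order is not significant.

Per-node cardinality:
  S → 4
  T → 6
  (S ⋈[a=d] T) → 4
  π[d,y,b,a]((S ⋈[a=d] T)) → 4

== RESULT ==
d | y | b | a
2 | t | 3 | 2
4 | q | 2 | 4
4 | r | 2 | 4
5 | p | 4 | 5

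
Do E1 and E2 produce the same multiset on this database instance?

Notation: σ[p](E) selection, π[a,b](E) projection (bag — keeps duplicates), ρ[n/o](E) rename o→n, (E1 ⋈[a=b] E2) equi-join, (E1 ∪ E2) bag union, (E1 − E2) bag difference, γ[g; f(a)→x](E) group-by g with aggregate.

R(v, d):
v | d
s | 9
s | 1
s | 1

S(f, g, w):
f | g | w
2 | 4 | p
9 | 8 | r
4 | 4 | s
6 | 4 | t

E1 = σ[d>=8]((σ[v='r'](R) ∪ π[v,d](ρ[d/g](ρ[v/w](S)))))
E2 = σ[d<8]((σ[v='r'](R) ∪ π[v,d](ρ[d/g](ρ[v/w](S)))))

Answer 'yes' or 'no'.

E1 stepwise |·|:
  R → 3
  σ[v='r'](R) → 0
  S → 4
  ρ[v/w](S) → 4
  ρ[d/g](ρ[v/w](S)) → 4
  π[v,d](ρ[d/g](ρ[v/w](S))) → 4
  (σ[v='r'](R) ∪ π[v,d](ρ[d/g](ρ[v/w](S)))) → 4
  σ[d>=8]((σ[v='r'](R) ∪ π[v,d](ρ[d/g](ρ[v/w](S))))) → 1
E2 stepwise |·|:
  R → 3
  σ[v='r'](R) → 0
  S → 4
  ρ[v/w](S) → 4
  ρ[d/g](ρ[v/w](S)) → 4
  π[v,d](ρ[d/g](ρ[v/w](S))) → 4
  (σ[v='r'](R) ∪ π[v,d](ρ[d/g](ρ[v/w](S)))) → 4
  σ[d<8]((σ[v='r'](R) ∪ π[v,d](ρ[d/g](ρ[v/w](S))))) → 3

E1 result:
v | d
r | 8
E2 result:
v | d
p | 4
s | 4
t | 4
Witness: ('s', 4) appears 0× in E1 but 1× in E2.

no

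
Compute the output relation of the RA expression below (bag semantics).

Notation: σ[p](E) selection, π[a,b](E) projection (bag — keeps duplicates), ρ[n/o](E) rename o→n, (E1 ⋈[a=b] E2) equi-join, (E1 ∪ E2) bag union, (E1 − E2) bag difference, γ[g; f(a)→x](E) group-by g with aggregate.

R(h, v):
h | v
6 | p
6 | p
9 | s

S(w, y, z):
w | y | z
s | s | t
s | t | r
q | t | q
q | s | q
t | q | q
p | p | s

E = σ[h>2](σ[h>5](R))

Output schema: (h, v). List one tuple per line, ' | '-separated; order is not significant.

Row counts bottom-up:
  R → 3
  σ[h>5](R) → 3
  σ[h>2](σ[h>5](R)) → 3

== RESULT ==
h | v
6 | p
6 | p
9 | s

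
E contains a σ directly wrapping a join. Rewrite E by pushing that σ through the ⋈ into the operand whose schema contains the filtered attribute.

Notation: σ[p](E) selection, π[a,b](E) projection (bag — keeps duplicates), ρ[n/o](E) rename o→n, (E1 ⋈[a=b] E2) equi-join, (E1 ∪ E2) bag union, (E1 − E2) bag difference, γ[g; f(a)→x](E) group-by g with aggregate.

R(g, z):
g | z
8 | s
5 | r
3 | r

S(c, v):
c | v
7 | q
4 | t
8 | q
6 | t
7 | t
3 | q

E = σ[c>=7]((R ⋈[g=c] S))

σ filters on c, owned by the right side.
E' = (R ⋈[g=c] σ[c>=7](S))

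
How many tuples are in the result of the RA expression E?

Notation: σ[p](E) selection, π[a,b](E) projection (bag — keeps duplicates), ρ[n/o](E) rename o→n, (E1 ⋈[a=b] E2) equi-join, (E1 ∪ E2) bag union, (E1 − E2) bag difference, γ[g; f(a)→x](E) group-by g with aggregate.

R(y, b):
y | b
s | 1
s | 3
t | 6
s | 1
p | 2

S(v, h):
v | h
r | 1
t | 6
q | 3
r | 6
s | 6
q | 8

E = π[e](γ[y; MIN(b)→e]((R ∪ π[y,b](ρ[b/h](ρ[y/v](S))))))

Row counts bottom-up:
  R → 5
  S → 6
  ρ[y/v](S) → 6
  ρ[b/h](ρ[y/v](S)) → 6
  π[y,b](ρ[b/h](ρ[y/v](S))) → 6
  (R ∪ π[y,b](ρ[b/h](ρ[y/v](S)))) → 11
  γ[y; MIN(b)→e]((R ∪ π[y,b](ρ[b/h](ρ[y/v](S))))) → 5
  π[e](γ[y; MIN(b)→e]((R ∪ π[y,b](ρ[b/h](ρ[y/v](S)))))) → 5

|E| = 5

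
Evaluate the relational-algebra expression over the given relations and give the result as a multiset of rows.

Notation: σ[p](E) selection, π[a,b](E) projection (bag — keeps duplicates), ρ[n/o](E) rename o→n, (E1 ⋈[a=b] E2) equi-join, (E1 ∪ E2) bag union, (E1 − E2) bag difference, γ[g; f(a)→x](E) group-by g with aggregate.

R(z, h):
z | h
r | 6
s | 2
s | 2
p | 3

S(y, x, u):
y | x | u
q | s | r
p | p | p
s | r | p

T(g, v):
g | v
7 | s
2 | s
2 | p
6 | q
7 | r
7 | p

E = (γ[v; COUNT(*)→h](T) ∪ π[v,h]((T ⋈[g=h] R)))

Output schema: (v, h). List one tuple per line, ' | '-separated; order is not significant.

Stepwise |·|:
  T → 6
  γ[v; COUNT(*)→h](T) → 4
  T → 6
  R → 4
  (T ⋈[g=h] R) → 5
  π[v,h]((T ⋈[g=h] R)) → 5
  (γ[v; COUNT(*)→h](T) ∪ π[v,h]((T ⋈[g=h] R))) → 9

== RESULT ==
v | h
p | 2
p | 2
p | 2
q | 1
q | 6
r | 1
s | 2
s | 2
s | 2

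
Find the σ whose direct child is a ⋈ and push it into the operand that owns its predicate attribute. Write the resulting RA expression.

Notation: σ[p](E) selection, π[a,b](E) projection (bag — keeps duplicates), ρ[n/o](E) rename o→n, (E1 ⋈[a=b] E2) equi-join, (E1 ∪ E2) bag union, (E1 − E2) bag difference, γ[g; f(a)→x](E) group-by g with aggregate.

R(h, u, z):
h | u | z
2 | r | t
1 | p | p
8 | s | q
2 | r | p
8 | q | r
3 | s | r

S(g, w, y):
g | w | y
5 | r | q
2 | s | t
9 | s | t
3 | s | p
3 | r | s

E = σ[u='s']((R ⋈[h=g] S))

σ filters on u, owned by the left side.
E' = (σ[u='s'](R) ⋈[h=g] S)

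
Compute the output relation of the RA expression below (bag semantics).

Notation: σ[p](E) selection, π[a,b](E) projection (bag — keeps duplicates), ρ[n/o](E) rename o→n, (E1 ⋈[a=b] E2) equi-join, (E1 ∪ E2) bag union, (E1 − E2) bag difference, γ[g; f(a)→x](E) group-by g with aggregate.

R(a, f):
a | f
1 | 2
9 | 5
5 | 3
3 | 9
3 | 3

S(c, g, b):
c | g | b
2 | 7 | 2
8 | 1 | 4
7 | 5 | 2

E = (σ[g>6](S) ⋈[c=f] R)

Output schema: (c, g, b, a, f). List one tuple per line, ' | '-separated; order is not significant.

Per-node cardinality:
  S → 3
  σ[g>6](S) → 1
  R → 5
  (σ[g>6](S) ⋈[c=f] R) → 1

== RESULT ==
c | g | b | a | f
2 | 7 | 2 | 1 | 2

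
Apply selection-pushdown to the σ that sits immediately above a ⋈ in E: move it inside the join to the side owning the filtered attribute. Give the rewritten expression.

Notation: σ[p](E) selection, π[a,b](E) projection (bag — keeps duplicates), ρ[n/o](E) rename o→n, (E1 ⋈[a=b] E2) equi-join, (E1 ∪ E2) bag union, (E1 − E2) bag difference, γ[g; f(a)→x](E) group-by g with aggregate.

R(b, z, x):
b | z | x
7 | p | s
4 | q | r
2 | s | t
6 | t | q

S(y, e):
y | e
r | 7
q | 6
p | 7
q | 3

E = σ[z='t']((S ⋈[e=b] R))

σ filters on z, owned by the right side.
E' = (S ⋈[e=b] σ[z='t'](R))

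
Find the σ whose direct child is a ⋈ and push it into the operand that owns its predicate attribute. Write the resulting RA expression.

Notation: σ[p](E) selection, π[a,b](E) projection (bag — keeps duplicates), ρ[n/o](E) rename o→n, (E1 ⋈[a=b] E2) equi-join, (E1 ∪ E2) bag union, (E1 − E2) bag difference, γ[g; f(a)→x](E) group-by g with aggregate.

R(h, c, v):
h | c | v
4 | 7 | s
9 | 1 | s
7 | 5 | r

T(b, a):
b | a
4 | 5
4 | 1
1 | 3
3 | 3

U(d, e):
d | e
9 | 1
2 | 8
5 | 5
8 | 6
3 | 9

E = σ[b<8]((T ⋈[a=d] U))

σ filters on b, owned by the left side.
E' = (σ[b<8](T) ⋈[a=d] U)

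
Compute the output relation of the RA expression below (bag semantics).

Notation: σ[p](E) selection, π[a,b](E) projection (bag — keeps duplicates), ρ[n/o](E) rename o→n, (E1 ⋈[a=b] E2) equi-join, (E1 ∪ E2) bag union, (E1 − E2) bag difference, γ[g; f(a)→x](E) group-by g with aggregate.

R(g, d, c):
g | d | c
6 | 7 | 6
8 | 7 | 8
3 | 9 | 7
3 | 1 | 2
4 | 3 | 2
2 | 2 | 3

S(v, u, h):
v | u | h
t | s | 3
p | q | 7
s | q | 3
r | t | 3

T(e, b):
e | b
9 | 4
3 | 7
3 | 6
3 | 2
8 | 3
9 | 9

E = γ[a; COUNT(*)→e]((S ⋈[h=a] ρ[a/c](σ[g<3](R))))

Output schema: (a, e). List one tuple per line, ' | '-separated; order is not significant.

Subexpression sizes:
  S → 4
  R → 6
  σ[g<3](R) → 1
  ρ[a/c](σ[g<3](R)) → 1
  (S ⋈[h=a] ρ[a/c](σ[g<3](R))) → 3
  γ[a; COUNT(*)→e]((S ⋈[h=a] ρ[a/c](σ[g<3](R)))) → 1

== RESULT ==
a | e
3 | 3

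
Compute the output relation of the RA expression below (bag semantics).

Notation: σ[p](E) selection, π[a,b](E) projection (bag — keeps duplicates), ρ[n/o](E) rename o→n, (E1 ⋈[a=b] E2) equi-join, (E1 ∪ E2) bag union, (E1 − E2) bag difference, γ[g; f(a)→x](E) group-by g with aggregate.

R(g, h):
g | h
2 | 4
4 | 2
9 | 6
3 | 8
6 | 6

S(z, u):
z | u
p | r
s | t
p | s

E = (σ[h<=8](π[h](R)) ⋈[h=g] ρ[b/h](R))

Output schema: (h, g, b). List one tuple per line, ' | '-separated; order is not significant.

Per-node cardinality:
  R → 5
  π[h](R) → 5
  σ[h<=8](π[h](R)) → 5
  R → 5
  ρ[b/h](R) → 5
  (σ[h<=8](π[h](R)) ⋈[h=g] ρ[b/h](R)) → 4

== RESULT ==
h | g | b
2 | 2 | 4
4 | 4 | 2
6 | 6 | 6
6 | 6 | 6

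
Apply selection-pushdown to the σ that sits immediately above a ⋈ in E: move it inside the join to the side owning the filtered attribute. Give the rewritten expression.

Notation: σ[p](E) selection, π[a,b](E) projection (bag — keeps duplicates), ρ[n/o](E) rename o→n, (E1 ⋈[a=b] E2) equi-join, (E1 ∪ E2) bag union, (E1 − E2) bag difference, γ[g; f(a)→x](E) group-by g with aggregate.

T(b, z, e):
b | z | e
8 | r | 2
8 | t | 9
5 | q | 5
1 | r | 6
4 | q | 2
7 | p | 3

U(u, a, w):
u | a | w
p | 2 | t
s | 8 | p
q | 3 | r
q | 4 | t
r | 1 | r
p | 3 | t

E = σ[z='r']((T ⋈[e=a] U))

σ filters on z, owned by the left side.
E' = (σ[z='r'](T) ⋈[e=a] U)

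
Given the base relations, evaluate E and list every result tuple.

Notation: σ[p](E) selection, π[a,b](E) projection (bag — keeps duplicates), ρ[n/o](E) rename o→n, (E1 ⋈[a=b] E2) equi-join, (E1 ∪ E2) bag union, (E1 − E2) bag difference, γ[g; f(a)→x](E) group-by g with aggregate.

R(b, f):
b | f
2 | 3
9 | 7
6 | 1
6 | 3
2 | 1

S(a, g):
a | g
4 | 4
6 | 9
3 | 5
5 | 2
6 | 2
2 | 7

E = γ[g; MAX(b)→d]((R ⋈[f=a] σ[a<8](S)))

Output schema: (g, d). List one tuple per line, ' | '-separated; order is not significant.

Row counts bottom-up:
  R → 5
  S → 6
  σ[a<8](S) → 6
  (R ⋈[f=a] σ[a<8](S)) → 2
  γ[g; MAX(b)→d]((R ⋈[f=a] σ[a<8](S))) → 1

== RESULT ==
g | d
5 | 6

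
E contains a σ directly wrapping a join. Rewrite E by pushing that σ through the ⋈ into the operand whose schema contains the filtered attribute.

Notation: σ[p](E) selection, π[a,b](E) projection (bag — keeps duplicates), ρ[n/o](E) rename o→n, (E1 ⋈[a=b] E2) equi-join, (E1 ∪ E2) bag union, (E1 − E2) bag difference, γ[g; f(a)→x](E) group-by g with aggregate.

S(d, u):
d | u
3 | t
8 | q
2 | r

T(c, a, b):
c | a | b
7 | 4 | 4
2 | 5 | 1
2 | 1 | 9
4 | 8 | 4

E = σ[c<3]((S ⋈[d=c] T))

σ filters on c, owned by the right side.
E' = (S ⋈[d=c] σ[c<3](T))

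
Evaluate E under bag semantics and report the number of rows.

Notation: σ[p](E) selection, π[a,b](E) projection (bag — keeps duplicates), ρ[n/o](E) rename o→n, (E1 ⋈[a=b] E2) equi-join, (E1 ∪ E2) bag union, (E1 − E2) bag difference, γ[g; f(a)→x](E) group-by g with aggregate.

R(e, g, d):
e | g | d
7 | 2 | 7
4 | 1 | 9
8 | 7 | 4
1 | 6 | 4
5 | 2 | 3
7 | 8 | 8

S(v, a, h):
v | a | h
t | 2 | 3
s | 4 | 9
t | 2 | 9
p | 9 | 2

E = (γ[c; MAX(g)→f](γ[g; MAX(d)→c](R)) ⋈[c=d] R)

Stepwise |·|:
  R → 6
  γ[g; MAX(d)→c](R) → 5
  γ[c; MAX(g)→f](γ[g; MAX(d)→c](R)) → 4
  R → 6
  (γ[c; MAX(g)→f](γ[g; MAX(d)→c](R)) ⋈[c=d] R) → 5

|E| = 5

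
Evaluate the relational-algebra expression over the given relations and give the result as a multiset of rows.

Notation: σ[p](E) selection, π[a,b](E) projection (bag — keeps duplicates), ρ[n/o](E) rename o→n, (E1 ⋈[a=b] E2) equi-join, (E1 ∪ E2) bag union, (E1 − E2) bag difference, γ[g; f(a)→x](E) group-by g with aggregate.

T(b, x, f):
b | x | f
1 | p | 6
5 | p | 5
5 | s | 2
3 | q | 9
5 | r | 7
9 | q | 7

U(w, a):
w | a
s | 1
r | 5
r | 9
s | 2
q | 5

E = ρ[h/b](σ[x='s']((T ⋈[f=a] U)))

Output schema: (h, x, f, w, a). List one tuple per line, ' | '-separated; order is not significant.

Row counts bottom-up:
  T → 6
  U → 5
  (T ⋈[f=a] U) → 4
  σ[x='s']((T ⋈[f=a] U)) → 1
  ρ[h/b](σ[x='s']((T ⋈[f=a] U))) → 1

== RESULT ==
h | x | f | w | a
5 | s | 2 | s | 2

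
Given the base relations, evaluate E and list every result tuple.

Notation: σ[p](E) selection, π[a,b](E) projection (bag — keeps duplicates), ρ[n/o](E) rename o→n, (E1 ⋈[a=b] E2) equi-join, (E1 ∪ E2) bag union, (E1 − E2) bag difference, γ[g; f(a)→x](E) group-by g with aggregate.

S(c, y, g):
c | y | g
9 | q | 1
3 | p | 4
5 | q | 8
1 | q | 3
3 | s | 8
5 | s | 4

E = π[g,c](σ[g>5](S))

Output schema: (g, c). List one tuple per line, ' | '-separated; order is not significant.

Row counts bottom-up:
  S → 6
  σ[g>5](S) → 2
  π[g,c](σ[g>5](S)) → 2

== RESULT ==
g | c
8 | 3
8 | 5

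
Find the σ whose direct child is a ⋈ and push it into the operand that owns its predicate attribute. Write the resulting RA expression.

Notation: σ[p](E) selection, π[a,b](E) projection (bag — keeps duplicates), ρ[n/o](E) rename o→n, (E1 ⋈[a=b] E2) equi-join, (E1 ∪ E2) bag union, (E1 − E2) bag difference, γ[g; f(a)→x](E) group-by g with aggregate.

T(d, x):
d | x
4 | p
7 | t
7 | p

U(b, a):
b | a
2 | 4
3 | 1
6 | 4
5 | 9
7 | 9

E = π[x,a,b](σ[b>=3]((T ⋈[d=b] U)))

σ filters on b, owned by the right side.
E' = π[x,a,b]((T ⋈[d=b] σ[b>=3](U)))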